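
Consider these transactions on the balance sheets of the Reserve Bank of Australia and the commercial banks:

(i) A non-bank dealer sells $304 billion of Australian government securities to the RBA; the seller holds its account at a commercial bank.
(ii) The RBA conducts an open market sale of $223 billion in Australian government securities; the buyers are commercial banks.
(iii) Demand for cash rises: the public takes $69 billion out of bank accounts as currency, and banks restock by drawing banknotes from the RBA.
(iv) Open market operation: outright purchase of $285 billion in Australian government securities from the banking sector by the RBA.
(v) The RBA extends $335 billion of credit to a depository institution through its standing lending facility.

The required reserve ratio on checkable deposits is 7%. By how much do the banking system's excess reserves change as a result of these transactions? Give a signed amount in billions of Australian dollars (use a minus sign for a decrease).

Asset purchase (from non-banks) $304 billion: reserves +$304B, deposits +$304B.
OMO sale (to banks) $223 billion: reserves −$223B, deposits 0.
Currency withdrawal $69 billion: reserves −$69B, deposits −$69B.
OMO purchase (from banks) $285 billion: reserves +$285B, deposits 0.
Discount-window loan $335 billion: reserves +$335B, deposits 0.
Totals: Δreserves = +$632B, Δdeposits = +$235B.
Δrequired reserves = 7% × +$235B = +$16.45B.
Δexcess reserves = Δreserves − Δrequired = +$632B − (+$16.45B) = +$615.55 billion.

+$615.55 billion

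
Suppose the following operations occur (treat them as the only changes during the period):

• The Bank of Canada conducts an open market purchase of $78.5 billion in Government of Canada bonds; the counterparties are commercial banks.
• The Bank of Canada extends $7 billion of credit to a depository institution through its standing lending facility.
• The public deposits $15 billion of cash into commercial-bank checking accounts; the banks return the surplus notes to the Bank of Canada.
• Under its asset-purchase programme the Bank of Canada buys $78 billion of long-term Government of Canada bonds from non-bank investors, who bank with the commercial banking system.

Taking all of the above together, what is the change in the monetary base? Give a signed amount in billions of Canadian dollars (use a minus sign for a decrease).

+$163.5 billion

Bank of Canada balance sheet:
  Assets:      Securities +$156.5B, Loans to banks +$7B
  Liabilities: Bank reserves +$178.5B, Currency in circulation −$15B
Commercial banking system:
  Assets:      Reserves at CB +$178.5B, Securities −$78.5B
  Liabilities: Checkable deposits +$93B, Borrowings from CB +$7B
Monetary base = currency + reserves: −$15B + (+$178.5B) = +$163.5 billion.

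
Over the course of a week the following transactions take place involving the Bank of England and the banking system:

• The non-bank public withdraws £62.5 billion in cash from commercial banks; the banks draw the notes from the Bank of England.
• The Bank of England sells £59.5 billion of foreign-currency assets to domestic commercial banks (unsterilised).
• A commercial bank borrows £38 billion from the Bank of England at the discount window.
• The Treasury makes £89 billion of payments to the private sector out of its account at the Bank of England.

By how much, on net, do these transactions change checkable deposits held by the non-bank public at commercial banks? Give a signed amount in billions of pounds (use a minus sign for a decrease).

+£26.5 billion

Bank of England balance sheet:
  Assets:      Loans to banks +£38B, Foreign assets −£59.5B
  Liabilities: Bank reserves +£5B, Currency in circulation +£62.5B, Government deposits −£89B
Commercial banking system:
  Assets:      Reserves at CB +£5B, Foreign assets +£59.5B
  Liabilities: Checkable deposits +£26.5B, Borrowings from CB +£38B
So the change in checkable deposits held by the non-bank public at commercial banks is +£26.5 billion.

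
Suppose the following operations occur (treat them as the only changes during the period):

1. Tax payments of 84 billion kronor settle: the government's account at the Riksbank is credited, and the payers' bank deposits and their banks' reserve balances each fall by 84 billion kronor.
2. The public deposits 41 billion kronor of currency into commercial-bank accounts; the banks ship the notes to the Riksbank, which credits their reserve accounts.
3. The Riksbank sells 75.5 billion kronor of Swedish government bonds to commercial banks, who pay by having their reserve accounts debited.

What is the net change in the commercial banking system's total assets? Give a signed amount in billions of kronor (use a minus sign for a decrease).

Government account inflow 84 billion kronor: bank balance sheets shrink → −84B.
Currency deposit 41 billion kronor: bank balance sheets expand → +41B.
OMO sale (to banks) 75.5 billion kronor: just an asset swap on bank balance sheets → 0.
Net: −84 + 41 + 0 = -43 billion.

-43 billion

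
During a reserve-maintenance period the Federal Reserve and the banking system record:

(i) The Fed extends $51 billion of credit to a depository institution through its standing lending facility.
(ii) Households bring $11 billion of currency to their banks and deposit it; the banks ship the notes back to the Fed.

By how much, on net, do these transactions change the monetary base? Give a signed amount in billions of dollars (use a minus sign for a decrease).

Discount-window loan $51 billion: Fed balance sheet expands → +$51B.
Currency deposit $11 billion: just a shift between currency and reserves — both are base money → 0.
Net: 51 + 0 = +$51 billion.

+$51 billion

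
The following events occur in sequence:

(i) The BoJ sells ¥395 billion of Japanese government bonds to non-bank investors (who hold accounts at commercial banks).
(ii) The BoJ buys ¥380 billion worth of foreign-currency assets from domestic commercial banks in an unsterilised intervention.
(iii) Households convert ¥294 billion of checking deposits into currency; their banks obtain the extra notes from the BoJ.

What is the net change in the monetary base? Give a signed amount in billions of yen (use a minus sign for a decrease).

-¥15 billion

BoJ balance sheet:
  Assets:      Securities −¥395B, Foreign assets +¥380B
  Liabilities: Bank reserves −¥309B, Currency in circulation +¥294B
Commercial banking system:
  Assets:      Reserves at CB −¥309B, Foreign assets −¥380B
  Liabilities: Checkable deposits −¥689B
Monetary base = currency + reserves: +¥294B + (−¥309B) = -¥15 billion.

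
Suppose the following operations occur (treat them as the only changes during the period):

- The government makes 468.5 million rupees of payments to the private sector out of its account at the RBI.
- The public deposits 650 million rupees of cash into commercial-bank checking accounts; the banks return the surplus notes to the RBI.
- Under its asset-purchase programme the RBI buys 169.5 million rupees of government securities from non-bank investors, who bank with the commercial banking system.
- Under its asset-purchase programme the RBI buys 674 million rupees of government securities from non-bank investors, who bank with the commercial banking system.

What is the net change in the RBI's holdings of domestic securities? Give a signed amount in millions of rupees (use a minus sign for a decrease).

RBI balance sheet:
  Assets:      Securities +843.5M
  Liabilities: Bank reserves +1962M, Currency in circulation −650M, Government deposits −468.5M
Commercial banking system:
  Assets:      Reserves at CB +1962M
  Liabilities: Checkable deposits +1962M
So the change in the RBI's holdings of domestic securities is +843.5 million.

+843.5 million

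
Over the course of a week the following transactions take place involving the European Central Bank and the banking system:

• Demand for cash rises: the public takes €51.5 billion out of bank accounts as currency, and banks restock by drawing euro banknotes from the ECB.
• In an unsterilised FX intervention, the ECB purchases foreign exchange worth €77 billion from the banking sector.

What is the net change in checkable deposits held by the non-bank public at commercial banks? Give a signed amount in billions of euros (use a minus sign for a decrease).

Currency withdrawal €51.5 billion: non-bank counterparties' bank balances fall → −€51.5B.
FX purchase €77 billion: the counterparty is a bank, so public deposits are unchanged → 0.
Net: −51.5 + 0 = -€51.5 billion.

-€51.5 billion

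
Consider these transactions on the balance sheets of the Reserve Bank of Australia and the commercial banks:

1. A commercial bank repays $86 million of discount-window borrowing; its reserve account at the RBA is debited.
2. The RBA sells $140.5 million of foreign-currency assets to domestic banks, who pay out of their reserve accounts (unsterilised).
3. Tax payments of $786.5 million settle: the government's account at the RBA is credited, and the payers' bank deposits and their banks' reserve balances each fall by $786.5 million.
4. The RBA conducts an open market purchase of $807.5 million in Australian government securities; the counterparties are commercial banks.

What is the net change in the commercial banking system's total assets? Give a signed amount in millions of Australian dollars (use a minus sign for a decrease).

Discount-window repayment $86 million: bank balance sheets shrink → −$86M.
FX sale $140.5 million: just an asset swap on bank balance sheets → 0.
Government account inflow $786.5 million: bank balance sheets shrink → −$786.5M.
OMO purchase (from banks) $807.5 million: just an asset swap on bank balance sheets → 0.
Net: −86 + 0 − 786.5 + 0 = -$872.5 million.

-$872.5 million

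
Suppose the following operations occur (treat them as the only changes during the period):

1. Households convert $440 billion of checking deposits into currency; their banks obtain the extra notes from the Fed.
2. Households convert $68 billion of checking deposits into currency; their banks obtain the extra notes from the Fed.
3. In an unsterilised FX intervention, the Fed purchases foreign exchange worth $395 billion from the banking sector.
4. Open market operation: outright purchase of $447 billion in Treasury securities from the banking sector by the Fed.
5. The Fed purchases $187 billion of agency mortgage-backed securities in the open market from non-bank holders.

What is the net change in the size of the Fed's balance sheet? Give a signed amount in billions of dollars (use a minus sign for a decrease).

Currency withdrawal $440 billion: only the composition of liabilities changes → 0.
Currency withdrawal $68 billion: only the composition of liabilities changes → 0.
FX purchase $395 billion: a Fed asset is acquired → +$395B.
OMO purchase (from banks) $447 billion: a Fed asset is acquired → +$447B.
Asset purchase (from non-banks) $187 billion: a Fed asset is acquired → +$187B.
Net: 0 + 0 + 395 + 447 + 187 = +$1029 billion.

+$1029 billion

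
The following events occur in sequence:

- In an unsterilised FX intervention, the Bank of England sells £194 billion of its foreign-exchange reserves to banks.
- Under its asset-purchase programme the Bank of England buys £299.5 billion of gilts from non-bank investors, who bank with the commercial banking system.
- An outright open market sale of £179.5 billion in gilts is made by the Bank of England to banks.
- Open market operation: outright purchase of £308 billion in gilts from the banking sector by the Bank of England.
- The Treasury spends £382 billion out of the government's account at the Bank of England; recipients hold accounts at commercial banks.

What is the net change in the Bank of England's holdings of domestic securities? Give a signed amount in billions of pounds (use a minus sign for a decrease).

+£428 billion

Bank of England balance sheet:
  Assets:      Securities +£428B, Foreign assets −£194B
  Liabilities: Bank reserves +£616B, Government deposits −£382B
So the change in the Bank of England's holdings of domestic securities is +£428 billion.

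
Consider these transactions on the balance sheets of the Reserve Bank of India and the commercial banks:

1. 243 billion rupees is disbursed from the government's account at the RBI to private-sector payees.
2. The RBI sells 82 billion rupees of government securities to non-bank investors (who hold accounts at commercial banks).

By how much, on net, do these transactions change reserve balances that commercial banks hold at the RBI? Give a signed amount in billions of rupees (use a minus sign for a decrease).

Government spending 243 billion rupees: government payments flow into bank reserve accounts → +243B.
Asset sale (to non-banks) 82 billion rupees: the non-bank buyers' banks settle from reserves → −82B.
Net: 243 − 82 = +161 billion.

+161 billion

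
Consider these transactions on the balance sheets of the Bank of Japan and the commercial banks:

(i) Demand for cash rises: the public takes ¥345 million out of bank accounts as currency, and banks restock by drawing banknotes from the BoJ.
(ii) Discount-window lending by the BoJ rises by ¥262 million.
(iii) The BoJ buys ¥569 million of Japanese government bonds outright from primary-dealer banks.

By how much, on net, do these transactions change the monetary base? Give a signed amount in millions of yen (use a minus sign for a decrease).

+¥831 million

Currency withdrawal ¥345 million: just a shift between currency and reserves — both are base money → 0.
Discount-window loan ¥262 million: BoJ balance sheet expands → +¥262M.
OMO purchase (from banks) ¥569 million: BoJ balance sheet expands → +¥569M.
Net: 0 + 262 + 569 = +¥831 million.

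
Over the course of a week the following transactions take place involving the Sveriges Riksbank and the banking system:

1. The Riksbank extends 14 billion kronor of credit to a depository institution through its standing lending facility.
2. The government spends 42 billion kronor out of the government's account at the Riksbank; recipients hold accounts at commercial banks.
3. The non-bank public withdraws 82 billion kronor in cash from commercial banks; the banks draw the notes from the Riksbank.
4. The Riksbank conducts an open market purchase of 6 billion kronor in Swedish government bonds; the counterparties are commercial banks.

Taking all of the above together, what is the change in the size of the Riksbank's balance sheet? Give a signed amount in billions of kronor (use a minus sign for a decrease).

+20 billion

Riksbank balance sheet:
  Assets:      Securities +6B, Loans to banks +14B
  Liabilities: Bank reserves −20B, Currency in circulation +82B, Government deposits −42B
Change in total Riksbank assets = +20 billion.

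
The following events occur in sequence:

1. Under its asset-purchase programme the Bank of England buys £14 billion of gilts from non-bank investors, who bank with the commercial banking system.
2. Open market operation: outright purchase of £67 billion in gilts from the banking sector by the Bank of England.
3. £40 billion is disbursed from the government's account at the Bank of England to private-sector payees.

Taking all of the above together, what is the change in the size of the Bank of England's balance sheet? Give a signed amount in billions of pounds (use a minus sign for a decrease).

+£81 billion

Asset purchase (from non-banks) £14 billion: a Bank of England asset is acquired → +£14B.
OMO purchase (from banks) £67 billion: a Bank of England asset is acquired → +£67B.
Government spending £40 billion: only the composition of liabilities changes → 0.
Net: 14 + 67 + 0 = +£81 billion.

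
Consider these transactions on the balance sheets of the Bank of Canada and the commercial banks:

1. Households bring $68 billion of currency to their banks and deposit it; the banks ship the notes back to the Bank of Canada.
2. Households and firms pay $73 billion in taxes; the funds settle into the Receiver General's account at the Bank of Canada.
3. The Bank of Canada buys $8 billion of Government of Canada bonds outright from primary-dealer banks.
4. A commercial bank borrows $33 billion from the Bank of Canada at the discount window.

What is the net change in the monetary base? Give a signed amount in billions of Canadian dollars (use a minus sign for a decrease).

-$32 billion

Currency deposit $68 billion: just a shift between currency and reserves — both are base money → 0.
Government account inflow $73 billion: reserves shift to a non-base liability → −$73B.
OMO purchase (from banks) $8 billion: Bank of Canada balance sheet expands → +$8B.
Discount-window loan $33 billion: Bank of Canada balance sheet expands → +$33B.
Net: 0 − 73 + 8 + 33 = -$32 billion.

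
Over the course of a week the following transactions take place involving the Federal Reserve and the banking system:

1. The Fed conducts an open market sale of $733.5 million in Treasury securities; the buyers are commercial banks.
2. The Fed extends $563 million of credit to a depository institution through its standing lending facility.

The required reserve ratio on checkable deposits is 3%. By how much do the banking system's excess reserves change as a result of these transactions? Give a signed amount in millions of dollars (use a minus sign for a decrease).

OMO sale (to banks) $733.5 million: reserves −$733.5M, deposits 0.
Discount-window loan $563 million: reserves +$563M, deposits 0.
Totals: Δreserves = −$170.5M, Δdeposits = 0.
Δrequired reserves = 3% × 0 = 0.
Δexcess reserves = Δreserves − Δrequired = −$170.5M − (0) = -$170.5 million.

-$170.5 million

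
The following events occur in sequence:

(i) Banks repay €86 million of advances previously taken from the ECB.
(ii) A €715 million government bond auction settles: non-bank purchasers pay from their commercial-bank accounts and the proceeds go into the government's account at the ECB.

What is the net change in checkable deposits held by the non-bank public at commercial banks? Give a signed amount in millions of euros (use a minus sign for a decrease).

ECB balance sheet:
  Assets:      Loans to banks −€86M
  Liabilities: Bank reserves −€801M, Government deposits +€715M
Commercial banking system:
  Assets:      Reserves at CB −€801M
  Liabilities: Checkable deposits −€715M, Borrowings from CB −€86M
So the change in checkable deposits held by the non-bank public at commercial banks is -€715 million.

-€715 million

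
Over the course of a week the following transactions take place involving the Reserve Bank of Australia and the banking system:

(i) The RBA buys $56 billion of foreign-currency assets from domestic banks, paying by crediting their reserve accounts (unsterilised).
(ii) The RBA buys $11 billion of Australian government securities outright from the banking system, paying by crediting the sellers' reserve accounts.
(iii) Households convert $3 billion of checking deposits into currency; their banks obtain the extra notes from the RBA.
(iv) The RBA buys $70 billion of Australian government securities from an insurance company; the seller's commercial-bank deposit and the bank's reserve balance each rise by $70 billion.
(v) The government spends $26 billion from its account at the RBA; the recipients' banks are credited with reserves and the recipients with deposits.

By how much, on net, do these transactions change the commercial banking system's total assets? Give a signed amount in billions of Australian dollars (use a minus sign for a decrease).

+$93 billion

RBA balance sheet:
  Assets:      Securities +$81B, Foreign assets +$56B
  Liabilities: Bank reserves +$160B, Currency in circulation +$3B, Government deposits −$26B
Commercial banking system:
  Assets:      Reserves at CB +$160B, Securities −$11B, Foreign assets −$56B
  Liabilities: Checkable deposits +$93B
Change in total bank assets = +$93 billion.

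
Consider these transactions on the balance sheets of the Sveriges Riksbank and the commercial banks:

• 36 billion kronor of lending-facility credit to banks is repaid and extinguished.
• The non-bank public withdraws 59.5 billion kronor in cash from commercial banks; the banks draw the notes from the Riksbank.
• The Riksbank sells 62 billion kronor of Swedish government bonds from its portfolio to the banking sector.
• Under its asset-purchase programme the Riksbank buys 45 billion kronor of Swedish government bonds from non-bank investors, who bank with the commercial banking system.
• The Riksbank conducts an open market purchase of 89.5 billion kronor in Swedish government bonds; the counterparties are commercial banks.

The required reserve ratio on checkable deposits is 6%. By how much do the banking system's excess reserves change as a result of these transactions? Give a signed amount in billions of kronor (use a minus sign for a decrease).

-22.13 billion

Discount-window repayment 36 billion kronor: reserves −36B, deposits 0.
Currency withdrawal 59.5 billion kronor: reserves −59.5B, deposits −59.5B.
OMO sale (to banks) 62 billion kronor: reserves −62B, deposits 0.
Asset purchase (from non-banks) 45 billion kronor: reserves +45B, deposits +45B.
OMO purchase (from banks) 89.5 billion kronor: reserves +89.5B, deposits 0.
Totals: Δreserves = −23B, Δdeposits = −14.5B.
Δrequired reserves = 6% × −14.5B = −0.87B.
Δexcess reserves = Δreserves − Δrequired = −23B − (−0.87B) = -22.13 billion.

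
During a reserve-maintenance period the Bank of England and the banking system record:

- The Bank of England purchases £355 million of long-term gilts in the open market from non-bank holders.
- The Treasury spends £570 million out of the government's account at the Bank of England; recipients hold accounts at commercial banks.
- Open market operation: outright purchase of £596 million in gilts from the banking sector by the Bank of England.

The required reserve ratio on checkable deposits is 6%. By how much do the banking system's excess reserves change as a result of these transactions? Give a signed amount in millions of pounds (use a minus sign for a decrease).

Asset purchase (from non-banks) £355 million: reserves +£355M, deposits +£355M.
Government spending £570 million: reserves +£570M, deposits +£570M.
OMO purchase (from banks) £596 million: reserves +£596M, deposits 0.
Totals: Δreserves = +£1521M, Δdeposits = +£925M.
Δrequired reserves = 6% × +£925M = +£55.5M.
Δexcess reserves = Δreserves − Δrequired = +£1521M − (+£55.5M) = +£1465.5 million.

+£1465.5 million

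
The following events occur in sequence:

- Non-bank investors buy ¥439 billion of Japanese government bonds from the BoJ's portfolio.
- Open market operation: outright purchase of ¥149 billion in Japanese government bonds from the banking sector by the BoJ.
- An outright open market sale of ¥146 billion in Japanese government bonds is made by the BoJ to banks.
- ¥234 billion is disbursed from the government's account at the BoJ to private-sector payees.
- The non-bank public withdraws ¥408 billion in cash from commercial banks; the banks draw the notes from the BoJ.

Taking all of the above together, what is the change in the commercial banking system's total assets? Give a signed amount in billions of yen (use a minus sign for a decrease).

Asset sale (to non-banks) ¥439 billion: bank balance sheets shrink → −¥439B.
OMO purchase (from banks) ¥149 billion: just an asset swap on bank balance sheets → 0.
OMO sale (to banks) ¥146 billion: just an asset swap on bank balance sheets → 0.
Government spending ¥234 billion: bank balance sheets expand → +¥234B.
Currency withdrawal ¥408 billion: bank balance sheets shrink → −¥408B.
Net: −439 + 0 + 0 + 234 − 408 = -¥613 billion.

-¥613 billion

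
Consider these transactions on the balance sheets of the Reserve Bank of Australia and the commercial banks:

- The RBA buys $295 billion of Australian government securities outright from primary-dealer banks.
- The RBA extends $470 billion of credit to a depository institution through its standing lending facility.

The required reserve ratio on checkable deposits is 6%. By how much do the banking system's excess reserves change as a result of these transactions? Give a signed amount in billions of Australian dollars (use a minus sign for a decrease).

OMO purchase (from banks) $295 billion: reserves +$295B, deposits 0.
Discount-window loan $470 billion: reserves +$470B, deposits 0.
Totals: Δreserves = +$765B, Δdeposits = 0.
Δrequired reserves = 6% × 0 = 0.
Δexcess reserves = Δreserves − Δrequired = +$765B − (0) = +$765 billion.

+$765 billion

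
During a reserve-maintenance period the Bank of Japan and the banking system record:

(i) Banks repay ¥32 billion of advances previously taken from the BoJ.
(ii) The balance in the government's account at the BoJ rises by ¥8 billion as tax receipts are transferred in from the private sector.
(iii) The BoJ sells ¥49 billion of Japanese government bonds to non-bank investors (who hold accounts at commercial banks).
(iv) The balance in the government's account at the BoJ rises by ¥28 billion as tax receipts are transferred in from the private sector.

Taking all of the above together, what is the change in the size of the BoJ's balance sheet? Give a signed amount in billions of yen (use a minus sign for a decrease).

-¥81 billion

BoJ balance sheet:
  Assets:      Securities −¥49B, Loans to banks −¥32B
  Liabilities: Bank reserves −¥117B, Government deposits +¥36B
Commercial banking system:
  Assets:      Reserves at CB −¥117B
  Liabilities: Checkable deposits −¥85B, Borrowings from CB −¥32B
Change in total BoJ assets = -¥81 billion.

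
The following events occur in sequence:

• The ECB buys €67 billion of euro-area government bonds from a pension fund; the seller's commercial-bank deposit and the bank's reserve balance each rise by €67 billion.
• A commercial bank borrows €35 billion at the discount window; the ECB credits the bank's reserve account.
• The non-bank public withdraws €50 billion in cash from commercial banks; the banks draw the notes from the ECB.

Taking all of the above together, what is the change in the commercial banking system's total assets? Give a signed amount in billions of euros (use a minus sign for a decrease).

ECB balance sheet:
  Assets:      Securities +€67B, Loans to banks +€35B
  Liabilities: Bank reserves +€52B, Currency in circulation +€50B
Commercial banking system:
  Assets:      Reserves at CB +€52B
  Liabilities: Checkable deposits +€17B, Borrowings from CB +€35B
Change in total bank assets = +€52 billion.

+€52 billion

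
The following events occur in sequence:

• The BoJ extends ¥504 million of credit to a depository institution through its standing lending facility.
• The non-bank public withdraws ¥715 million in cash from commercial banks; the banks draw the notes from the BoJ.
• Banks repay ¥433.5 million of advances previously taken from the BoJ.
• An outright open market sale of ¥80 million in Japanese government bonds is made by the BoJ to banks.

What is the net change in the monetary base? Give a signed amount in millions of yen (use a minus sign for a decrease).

BoJ balance sheet:
  Assets:      Securities −¥80M, Loans to banks +¥70.5M
  Liabilities: Bank reserves −¥724.5M, Currency in circulation +¥715M
Commercial banking system:
  Assets:      Reserves at CB −¥724.5M, Securities +¥80M
  Liabilities: Checkable deposits −¥715M, Borrowings from CB +¥70.5M
Monetary base = currency + reserves: +¥715M + (−¥724.5M) = -¥9.5 million.

-¥9.5 million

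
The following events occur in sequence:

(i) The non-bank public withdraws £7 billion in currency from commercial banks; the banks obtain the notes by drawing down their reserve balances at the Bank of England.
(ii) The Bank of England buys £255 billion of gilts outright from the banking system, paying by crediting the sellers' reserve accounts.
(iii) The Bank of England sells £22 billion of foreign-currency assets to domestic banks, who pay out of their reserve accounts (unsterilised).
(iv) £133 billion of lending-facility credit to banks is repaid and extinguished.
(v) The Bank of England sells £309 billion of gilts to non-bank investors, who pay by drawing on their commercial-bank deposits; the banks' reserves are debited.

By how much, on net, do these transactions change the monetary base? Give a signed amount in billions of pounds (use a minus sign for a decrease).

Currency withdrawal £7 billion: just a shift between currency and reserves — both are base money → 0.
OMO purchase (from banks) £255 billion: Bank of England balance sheet expands → +£255B.
FX sale £22 billion: Bank of England balance sheet contracts → −£22B.
Discount-window repayment £133 billion: Bank of England balance sheet contracts → −£133B.
Asset sale (to non-banks) £309 billion: Bank of England balance sheet contracts → −£309B.
Net: 0 + 255 − 22 − 133 − 309 = -£209 billion.

-£209 billion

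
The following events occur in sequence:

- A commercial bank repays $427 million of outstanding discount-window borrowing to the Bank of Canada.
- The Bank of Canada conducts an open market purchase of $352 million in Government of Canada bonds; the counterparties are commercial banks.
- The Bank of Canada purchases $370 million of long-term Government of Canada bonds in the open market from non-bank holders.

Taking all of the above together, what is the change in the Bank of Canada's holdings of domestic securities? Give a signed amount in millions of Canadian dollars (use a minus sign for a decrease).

Discount-window repayment $427 million: the Bank of Canada's securities portfolio is untouched → 0.
OMO purchase (from banks) $352 million: securities added to the Bank of Canada's portfolio → +$352M.
Asset purchase (from non-banks) $370 million: securities added to the Bank of Canada's portfolio → +$370M.
Net: 0 + 352 + 370 = +$722 million.

+$722 million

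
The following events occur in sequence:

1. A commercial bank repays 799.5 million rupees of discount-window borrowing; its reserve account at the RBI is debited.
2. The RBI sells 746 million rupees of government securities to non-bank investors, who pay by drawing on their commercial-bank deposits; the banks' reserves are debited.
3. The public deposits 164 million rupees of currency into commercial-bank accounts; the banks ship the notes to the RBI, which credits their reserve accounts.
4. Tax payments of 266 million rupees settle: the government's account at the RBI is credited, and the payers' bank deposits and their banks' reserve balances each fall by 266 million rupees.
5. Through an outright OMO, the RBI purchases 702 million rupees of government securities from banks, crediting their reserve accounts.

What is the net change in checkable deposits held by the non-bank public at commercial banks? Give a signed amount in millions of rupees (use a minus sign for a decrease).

Discount-window repayment 799.5 million rupees: the counterparty is a bank, so public deposits are unchanged → 0.
Asset sale (to non-banks) 746 million rupees: non-bank counterparties' bank balances fall → −746M.
Currency deposit 164 million rupees: non-bank counterparties' bank balances rise → +164M.
Government account inflow 266 million rupees: non-bank counterparties' bank balances fall → −266M.
OMO purchase (from banks) 702 million rupees: the counterparty is a bank, so public deposits are unchanged → 0.
Net: 0 − 746 + 164 − 266 + 0 = -848 million.

-848 million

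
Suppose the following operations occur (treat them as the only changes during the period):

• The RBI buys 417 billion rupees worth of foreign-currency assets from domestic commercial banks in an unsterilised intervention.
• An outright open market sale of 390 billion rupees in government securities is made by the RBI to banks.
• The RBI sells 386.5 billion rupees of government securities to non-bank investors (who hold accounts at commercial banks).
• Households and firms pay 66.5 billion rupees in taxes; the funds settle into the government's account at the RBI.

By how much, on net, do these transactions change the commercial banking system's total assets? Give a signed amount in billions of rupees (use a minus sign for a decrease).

-453 billion

RBI balance sheet:
  Assets:      Securities −776.5B, Foreign assets +417B
  Liabilities: Bank reserves −426B, Government deposits +66.5B
Commercial banking system:
  Assets:      Reserves at CB −426B, Securities +390B, Foreign assets −417B
  Liabilities: Checkable deposits −453B
Change in total bank assets = -453 billion.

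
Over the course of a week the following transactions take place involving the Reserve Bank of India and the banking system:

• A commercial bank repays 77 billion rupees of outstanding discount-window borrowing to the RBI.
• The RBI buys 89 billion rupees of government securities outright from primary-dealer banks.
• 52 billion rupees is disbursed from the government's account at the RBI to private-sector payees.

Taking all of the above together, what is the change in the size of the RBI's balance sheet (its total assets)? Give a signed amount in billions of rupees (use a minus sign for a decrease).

Discount-window repayment 77 billion rupees: an RBI asset is shed → −77B.
OMO purchase (from banks) 89 billion rupees: an RBI asset is acquired → +89B.
Government spending 52 billion rupees: only the composition of liabilities changes → 0.
Net: −77 + 89 + 0 = +12 billion.

+12 billion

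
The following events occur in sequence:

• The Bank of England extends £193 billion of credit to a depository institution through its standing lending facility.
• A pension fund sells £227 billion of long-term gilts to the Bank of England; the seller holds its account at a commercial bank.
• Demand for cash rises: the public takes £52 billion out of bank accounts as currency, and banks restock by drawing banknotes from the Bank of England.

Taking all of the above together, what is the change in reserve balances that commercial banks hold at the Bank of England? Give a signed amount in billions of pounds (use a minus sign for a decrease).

+£368 billion

Bank of England balance sheet:
  Assets:      Securities +£227B, Loans to banks +£193B
  Liabilities: Bank reserves +£368B, Currency in circulation +£52B
Commercial banking system:
  Assets:      Reserves at CB +£368B
  Liabilities: Checkable deposits +£175B, Borrowings from CB +£193B
So the change in reserve balances that commercial banks hold at the Bank of England is +£368 billion.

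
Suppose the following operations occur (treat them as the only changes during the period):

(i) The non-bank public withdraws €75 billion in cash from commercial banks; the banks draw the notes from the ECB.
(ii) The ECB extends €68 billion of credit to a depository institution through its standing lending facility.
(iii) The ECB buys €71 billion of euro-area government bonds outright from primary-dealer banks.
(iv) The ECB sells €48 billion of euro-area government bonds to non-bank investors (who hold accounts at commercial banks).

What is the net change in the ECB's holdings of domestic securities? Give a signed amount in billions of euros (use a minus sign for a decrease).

ECB balance sheet:
  Assets:      Securities +€23B, Loans to banks +€68B
  Liabilities: Bank reserves +€16B, Currency in circulation +€75B
Commercial banking system:
  Assets:      Reserves at CB +€16B, Securities −€71B
  Liabilities: Checkable deposits −€123B, Borrowings from CB +€68B
So the change in the ECB's holdings of domestic securities is +€23 billion.

+€23 billion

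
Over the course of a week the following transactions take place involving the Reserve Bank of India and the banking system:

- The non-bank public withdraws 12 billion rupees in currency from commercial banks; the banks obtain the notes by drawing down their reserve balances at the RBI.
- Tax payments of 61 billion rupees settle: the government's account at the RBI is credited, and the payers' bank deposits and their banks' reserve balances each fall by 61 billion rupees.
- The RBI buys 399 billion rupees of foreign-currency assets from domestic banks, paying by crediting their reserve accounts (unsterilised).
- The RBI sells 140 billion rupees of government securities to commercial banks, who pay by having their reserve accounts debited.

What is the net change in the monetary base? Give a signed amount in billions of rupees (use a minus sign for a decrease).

+198 billion

Currency withdrawal 12 billion rupees: just a shift between currency and reserves — both are base money → 0.
Government account inflow 61 billion rupees: reserves shift to a non-base liability → −61B.
FX purchase 399 billion rupees: RBI balance sheet expands → +399B.
OMO sale (to banks) 140 billion rupees: RBI balance sheet contracts → −140B.
Net: 0 − 61 + 399 − 140 = +198 billion.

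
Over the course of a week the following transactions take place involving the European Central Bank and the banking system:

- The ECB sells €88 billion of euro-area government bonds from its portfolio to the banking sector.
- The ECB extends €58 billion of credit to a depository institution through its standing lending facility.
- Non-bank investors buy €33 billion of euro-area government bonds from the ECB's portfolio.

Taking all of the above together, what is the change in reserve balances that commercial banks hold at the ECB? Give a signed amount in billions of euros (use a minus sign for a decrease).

OMO sale (to banks) €88 billion: the buying banks pay out of their reserve balances → −€88B.
Discount-window loan €58 billion: the loan is credited to the bank's reserve account → +€58B.
Asset sale (to non-banks) €33 billion: the non-bank buyers' banks settle from reserves → −€33B.
Net: −88 + 58 − 33 = -€63 billion.

-€63 billion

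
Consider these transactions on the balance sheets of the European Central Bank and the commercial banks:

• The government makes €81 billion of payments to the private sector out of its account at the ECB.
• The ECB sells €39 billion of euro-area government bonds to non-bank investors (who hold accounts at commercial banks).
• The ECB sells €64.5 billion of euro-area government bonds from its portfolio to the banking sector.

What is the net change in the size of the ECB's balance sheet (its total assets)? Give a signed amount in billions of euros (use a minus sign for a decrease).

-€103.5 billion

ECB balance sheet:
  Assets:      Securities −€103.5B
  Liabilities: Bank reserves −€22.5B, Government deposits −€81B
Commercial banking system:
  Assets:      Reserves at CB −€22.5B, Securities +€64.5B
  Liabilities: Checkable deposits +€42B
Change in total ECB assets = -€103.5 billion.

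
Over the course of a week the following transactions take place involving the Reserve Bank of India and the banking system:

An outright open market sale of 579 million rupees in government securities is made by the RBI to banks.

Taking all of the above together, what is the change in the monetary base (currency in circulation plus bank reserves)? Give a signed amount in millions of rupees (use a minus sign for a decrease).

-579 million

RBI balance sheet:
  Assets:      Securities −579M
  Liabilities: Bank reserves −579M
Monetary base = currency + reserves: 0 + (−579M) = -579 million.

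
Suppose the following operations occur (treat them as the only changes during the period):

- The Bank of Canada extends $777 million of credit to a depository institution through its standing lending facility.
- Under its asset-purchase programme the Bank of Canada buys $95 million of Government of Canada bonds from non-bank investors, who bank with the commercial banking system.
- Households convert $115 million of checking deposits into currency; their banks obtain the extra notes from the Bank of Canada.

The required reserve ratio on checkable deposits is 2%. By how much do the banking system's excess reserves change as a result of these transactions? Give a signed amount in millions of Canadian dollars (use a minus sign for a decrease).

+$757.4 million

Discount-window loan $777 million: reserves +$777M, deposits 0.
Asset purchase (from non-banks) $95 million: reserves +$95M, deposits +$95M.
Currency withdrawal $115 million: reserves −$115M, deposits −$115M.
Totals: Δreserves = +$757M, Δdeposits = −$20M.
Δrequired reserves = 2% × −$20M = −$0.4M.
Δexcess reserves = Δreserves − Δrequired = +$757M − (−$0.4M) = +$757.4 million.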